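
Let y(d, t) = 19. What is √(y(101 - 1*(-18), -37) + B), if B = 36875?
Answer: √36894 ≈ 192.08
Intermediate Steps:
√(y(101 - 1*(-18), -37) + B) = √(19 + 36875) = √36894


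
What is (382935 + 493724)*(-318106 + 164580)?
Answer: -134589949634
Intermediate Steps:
(382935 + 493724)*(-318106 + 164580) = 876659*(-153526) = -134589949634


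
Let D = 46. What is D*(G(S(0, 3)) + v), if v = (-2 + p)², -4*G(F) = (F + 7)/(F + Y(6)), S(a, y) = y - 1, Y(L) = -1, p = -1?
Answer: 621/2 ≈ 310.50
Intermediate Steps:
S(a, y) = -1 + y
G(F) = -(7 + F)/(4*(-1 + F)) (G(F) = -(F + 7)/(4*(F - 1)) = -(7 + F)/(4*(-1 + F)))
v = 9 (v = (-2 - 1)² = (-3)² = 9)
D*(G(S(0, 3)) + v) = 46*((-7 - (-1 + 3))/(4*(-1 + (-1 + 3))) + 9) = 46*((-7 - 1*2)/(4*(-1 + 2)) + 9) = 46*((¼)*(-7 - 2)/1 + 9) = 46*((¼)*1*(-9) + 9) = 46*(-9/4 + 9) = 46*(27/4) = 621/2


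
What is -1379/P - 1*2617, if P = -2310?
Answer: -863413/330 ≈ -2616.4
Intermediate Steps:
-1379/P - 1*2617 = -1379/(-2310) - 1*2617 = -1379*(-1/2310) - 2617 = 197/330 - 2617 = -863413/330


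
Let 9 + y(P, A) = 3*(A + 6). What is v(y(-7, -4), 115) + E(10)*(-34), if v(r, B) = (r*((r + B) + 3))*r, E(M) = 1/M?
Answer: 5158/5 ≈ 1031.6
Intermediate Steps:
y(P, A) = 9 + 3*A (y(P, A) = -9 + 3*(A + 6) = -9 + 3*(6 + A) = -9 + (18 + 3*A) = 9 + 3*A)
v(r, B) = r²*(3 + B + r) (v(r, B) = (r*((B + r) + 3))*r = (r*(3 + B + r))*r = r²*(3 + B + r))
v(y(-7, -4), 115) + E(10)*(-34) = (9 + 3*(-4))²*(3 + 115 + (9 + 3*(-4))) - 34/10 = (9 - 12)²*(3 + 115 + (9 - 12)) + (⅒)*(-34) = (-3)²*(3 + 115 - 3) - 17/5 = 9*115 - 17/5 = 1035 - 17/5 = 5158/5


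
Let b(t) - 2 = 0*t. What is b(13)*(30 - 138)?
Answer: -216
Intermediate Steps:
b(t) = 2 (b(t) = 2 + 0*t = 2 + 0 = 2)
b(13)*(30 - 138) = 2*(30 - 138) = 2*(-108) = -216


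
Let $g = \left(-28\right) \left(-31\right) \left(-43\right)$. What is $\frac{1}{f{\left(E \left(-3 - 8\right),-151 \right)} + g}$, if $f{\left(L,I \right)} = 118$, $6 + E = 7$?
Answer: $- \frac{1}{37206} \approx -2.6877 \cdot 10^{-5}$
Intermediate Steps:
$E = 1$ ($E = -6 + 7 = 1$)
$g = -37324$ ($g = 868 \left(-43\right) = -37324$)
$\frac{1}{f{\left(E \left(-3 - 8\right),-151 \right)} + g} = \frac{1}{118 - 37324} = \frac{1}{-37206} = - \frac{1}{37206}$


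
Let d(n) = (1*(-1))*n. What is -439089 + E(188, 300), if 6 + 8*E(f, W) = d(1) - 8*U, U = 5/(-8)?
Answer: -1756357/4 ≈ -4.3909e+5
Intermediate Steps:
d(n) = -n
U = -5/8 (U = 5*(-⅛) = -5/8 ≈ -0.62500)
E(f, W) = -¼ (E(f, W) = -¾ + (-1*1 - 8*(-5/8))/8 = -¾ + (-1 + 5)/8 = -¾ + (⅛)*4 = -¾ + ½ = -¼)
-439089 + E(188, 300) = -439089 - ¼ = -1756357/4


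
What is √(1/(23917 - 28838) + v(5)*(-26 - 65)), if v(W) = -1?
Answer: √2203673010/4921 ≈ 9.5394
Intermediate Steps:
√(1/(23917 - 28838) + v(5)*(-26 - 65)) = √(1/(23917 - 28838) - (-26 - 65)) = √(1/(-4921) - 1*(-91)) = √(-1/4921 + 91) = √(447810/4921) = √2203673010/4921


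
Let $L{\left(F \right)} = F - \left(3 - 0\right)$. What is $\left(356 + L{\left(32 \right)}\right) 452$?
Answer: $174020$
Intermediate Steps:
$L{\left(F \right)} = -3 + F$ ($L{\left(F \right)} = F - \left(3 + 0\right) = F - 3 = -3 + F$)
$\left(356 + L{\left(32 \right)}\right) 452 = \left(356 + \left(-3 + 32\right)\right) 452 = \left(356 + 29\right) 452 = 385 \cdot 452 = 174020$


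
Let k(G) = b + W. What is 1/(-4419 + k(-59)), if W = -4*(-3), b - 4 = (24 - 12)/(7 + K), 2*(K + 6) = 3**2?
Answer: -11/48409 ≈ -0.00022723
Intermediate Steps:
K = -3/2 (K = -6 + (1/2)*3**2 = -6 + (1/2)*9 = -6 + 9/2 = -3/2 ≈ -1.5000)
b = 68/11 (b = 4 + (24 - 12)/(7 - 3/2) = 4 + 12/(11/2) = 4 + 12*(2/11) = 4 + 24/11 = 68/11 ≈ 6.1818)
W = 12
k(G) = 200/11 (k(G) = 68/11 + 12 = 200/11)
1/(-4419 + k(-59)) = 1/(-4419 + 200/11) = 1/(-48409/11) = -11/48409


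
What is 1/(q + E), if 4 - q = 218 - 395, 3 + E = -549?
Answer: -1/371 ≈ -0.0026954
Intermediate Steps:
E = -552 (E = -3 - 549 = -552)
q = 181 (q = 4 - (218 - 395) = 4 - 1*(-177) = 4 + 177 = 181)
1/(q + E) = 1/(181 - 552) = 1/(-371) = -1/371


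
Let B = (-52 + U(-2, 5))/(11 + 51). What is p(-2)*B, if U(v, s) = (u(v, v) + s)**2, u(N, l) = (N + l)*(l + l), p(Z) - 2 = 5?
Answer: 2723/62 ≈ 43.919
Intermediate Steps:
p(Z) = 7 (p(Z) = 2 + 5 = 7)
u(N, l) = 2*l*(N + l) (u(N, l) = (N + l)*(2*l) = 2*l*(N + l))
U(v, s) = (s + 4*v**2)**2 (U(v, s) = (2*v*(v + v) + s)**2 = (2*v*(2*v) + s)**2 = (4*v**2 + s)**2 = (s + 4*v**2)**2)
B = 389/62 (B = (-52 + (5 + 4*(-2)**2)**2)/(11 + 51) = (-52 + (5 + 4*4)**2)/62 = (-52 + (5 + 16)**2)*(1/62) = (-52 + 21**2)*(1/62) = (-52 + 441)*(1/62) = 389*(1/62) = 389/62 ≈ 6.2742)
p(-2)*B = 7*(389/62) = 2723/62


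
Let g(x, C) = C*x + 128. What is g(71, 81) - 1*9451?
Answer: -3572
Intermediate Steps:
g(x, C) = 128 + C*x
g(71, 81) - 1*9451 = (128 + 81*71) - 1*9451 = (128 + 5751) - 9451 = 5879 - 9451 = -3572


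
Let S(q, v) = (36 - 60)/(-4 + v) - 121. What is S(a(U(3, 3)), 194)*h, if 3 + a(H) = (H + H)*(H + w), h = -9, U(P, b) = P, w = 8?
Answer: 103563/95 ≈ 1090.1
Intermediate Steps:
a(H) = -3 + 2*H*(8 + H) (a(H) = -3 + (H + H)*(H + 8) = -3 + (2*H)*(8 + H) = -3 + 2*H*(8 + H))
S(q, v) = -121 - 24/(-4 + v) (S(q, v) = -24/(-4 + v) - 121 = -121 - 24/(-4 + v))
S(a(U(3, 3)), 194)*h = ((460 - 121*194)/(-4 + 194))*(-9) = ((460 - 23474)/190)*(-9) = ((1/190)*(-23014))*(-9) = -11507/95*(-9) = 103563/95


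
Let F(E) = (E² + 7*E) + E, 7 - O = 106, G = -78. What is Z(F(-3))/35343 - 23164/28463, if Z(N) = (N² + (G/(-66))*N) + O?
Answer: -2990546113/3688548633 ≈ -0.81077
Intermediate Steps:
O = -99 (O = 7 - 1*106 = 7 - 106 = -99)
F(E) = E² + 8*E
Z(N) = -99 + N² + 13*N/11 (Z(N) = (N² + (-78/(-66))*N) - 99 = (N² + (-78*(-1/66))*N) - 99 = (N² + 13*N/11) - 99 = -99 + N² + 13*N/11)
Z(F(-3))/35343 - 23164/28463 = (-99 + (-3*(8 - 3))² + 13*(-3*(8 - 3))/11)/35343 - 23164/28463 = (-99 + (-3*5)² + 13*(-3*5)/11)*(1/35343) - 23164*1/28463 = (-99 + (-15)² + (13/11)*(-15))*(1/35343) - 23164/28463 = (-99 + 225 - 195/11)*(1/35343) - 23164/28463 = (1191/11)*(1/35343) - 23164/28463 = 397/129591 - 23164/28463 = -2990546113/3688548633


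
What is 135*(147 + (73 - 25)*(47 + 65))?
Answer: 745605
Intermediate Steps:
135*(147 + (73 - 25)*(47 + 65)) = 135*(147 + 48*112) = 135*(147 + 5376) = 135*5523 = 745605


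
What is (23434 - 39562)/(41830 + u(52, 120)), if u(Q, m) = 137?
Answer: -1792/4663 ≈ -0.38430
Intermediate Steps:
(23434 - 39562)/(41830 + u(52, 120)) = (23434 - 39562)/(41830 + 137) = -16128/41967 = -16128*1/41967 = -1792/4663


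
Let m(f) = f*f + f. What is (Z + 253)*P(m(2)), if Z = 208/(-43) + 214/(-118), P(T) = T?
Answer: 3749928/2537 ≈ 1478.1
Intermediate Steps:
m(f) = f + f² (m(f) = f² + f = f + f²)
Z = -16873/2537 (Z = 208*(-1/43) + 214*(-1/118) = -208/43 - 107/59 = -16873/2537 ≈ -6.6508)
(Z + 253)*P(m(2)) = (-16873/2537 + 253)*(2*(1 + 2)) = 624988*(2*3)/2537 = (624988/2537)*6 = 3749928/2537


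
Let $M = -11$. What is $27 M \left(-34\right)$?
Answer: $10098$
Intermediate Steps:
$27 M \left(-34\right) = 27 \left(-11\right) \left(-34\right) = \left(-297\right) \left(-34\right) = 10098$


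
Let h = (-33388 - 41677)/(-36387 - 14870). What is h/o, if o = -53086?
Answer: -75065/2721029102 ≈ -2.7587e-5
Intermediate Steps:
h = 75065/51257 (h = -75065/(-51257) = -75065*(-1/51257) = 75065/51257 ≈ 1.4645)
h/o = (75065/51257)/(-53086) = (75065/51257)*(-1/53086) = -75065/2721029102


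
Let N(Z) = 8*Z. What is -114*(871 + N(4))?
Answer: -102942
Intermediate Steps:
-114*(871 + N(4)) = -114*(871 + 8*4) = -114*(871 + 32) = -114*903 = -102942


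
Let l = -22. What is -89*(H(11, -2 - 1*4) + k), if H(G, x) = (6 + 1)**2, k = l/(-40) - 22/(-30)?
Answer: -268513/60 ≈ -4475.2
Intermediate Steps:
k = 77/60 (k = -22/(-40) - 22/(-30) = -22*(-1/40) - 22*(-1/30) = 11/20 + 11/15 = 77/60 ≈ 1.2833)
H(G, x) = 49 (H(G, x) = 7**2 = 49)
-89*(H(11, -2 - 1*4) + k) = -89*(49 + 77/60) = -89*3017/60 = -268513/60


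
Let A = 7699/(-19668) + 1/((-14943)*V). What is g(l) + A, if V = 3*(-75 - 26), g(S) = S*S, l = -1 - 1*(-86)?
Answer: 214453772660599/29683791324 ≈ 7224.6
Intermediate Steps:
l = 85 (l = -1 + 86 = 85)
g(S) = S²
V = -303 (V = 3*(-101) = -303)
A = -11619655301/29683791324 (A = 7699/(-19668) + 1/(-14943*(-303)) = 7699*(-1/19668) - 1/14943*(-1/303) = -7699/19668 + 1/4527729 = -11619655301/29683791324 ≈ -0.39145)
g(l) + A = 85² - 11619655301/29683791324 = 7225 - 11619655301/29683791324 = 214453772660599/29683791324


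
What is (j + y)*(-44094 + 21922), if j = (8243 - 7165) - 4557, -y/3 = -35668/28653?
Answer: 735938810892/9551 ≈ 7.7054e+7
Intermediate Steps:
y = 35668/9551 (y = -(-107004)/28653 = -3*(-35668/28653) = 35668/9551 ≈ 3.7345)
j = -3479 (j = 1078 - 4557 = -3479)
(j + y)*(-44094 + 21922) = (-3479 + 35668/9551)*(-44094 + 21922) = -33192261/9551*(-22172) = 735938810892/9551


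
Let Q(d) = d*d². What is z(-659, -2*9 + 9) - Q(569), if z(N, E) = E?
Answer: -184220018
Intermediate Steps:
Q(d) = d³
z(-659, -2*9 + 9) - Q(569) = (-2*9 + 9) - 1*569³ = (-18 + 9) - 1*184220009 = -9 - 184220009 = -184220018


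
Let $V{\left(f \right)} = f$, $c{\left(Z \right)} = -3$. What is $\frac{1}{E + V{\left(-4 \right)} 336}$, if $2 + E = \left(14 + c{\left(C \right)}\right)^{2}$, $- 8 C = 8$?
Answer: $- \frac{1}{1225} \approx -0.00081633$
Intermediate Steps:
$C = -1$ ($C = \left(- \frac{1}{8}\right) 8 = -1$)
$E = 119$ ($E = -2 + \left(14 - 3\right)^{2} = -2 + 11^{2} = -2 + 121 = 119$)
$\frac{1}{E + V{\left(-4 \right)} 336} = \frac{1}{119 - 1344} = \frac{1}{-1225} = - \frac{1}{1225}$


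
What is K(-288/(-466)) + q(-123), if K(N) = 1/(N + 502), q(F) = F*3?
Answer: -43213357/117110 ≈ -369.00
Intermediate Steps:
q(F) = 3*F
K(N) = 1/(502 + N)
K(-288/(-466)) + q(-123) = 1/(502 - 288/(-466)) + 3*(-123) = 1/(502 - 288*(-1/466)) - 369 = 1/(502 + 144/233) - 369 = 1/(117110/233) - 369 = 233/117110 - 369 = -43213357/117110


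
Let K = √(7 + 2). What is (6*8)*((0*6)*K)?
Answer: 0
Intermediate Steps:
K = 3 (K = √9 = 3)
(6*8)*((0*6)*K) = (6*8)*((0*6)*3) = 48*(0*3) = 48*0 = 0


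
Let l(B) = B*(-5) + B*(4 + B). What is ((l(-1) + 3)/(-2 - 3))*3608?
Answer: -3608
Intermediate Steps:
l(B) = -5*B + B*(4 + B)
((l(-1) + 3)/(-2 - 3))*3608 = ((-(-1 - 1) + 3)/(-2 - 3))*3608 = ((-1*(-2) + 3)/(-5))*3608 = ((2 + 3)*(-1/5))*3608 = (5*(-1/5))*3608 = -1*3608 = -3608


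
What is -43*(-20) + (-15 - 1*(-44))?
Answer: 889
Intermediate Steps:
-43*(-20) + (-15 - 1*(-44)) = 860 + (-15 + 44) = 860 + 29 = 889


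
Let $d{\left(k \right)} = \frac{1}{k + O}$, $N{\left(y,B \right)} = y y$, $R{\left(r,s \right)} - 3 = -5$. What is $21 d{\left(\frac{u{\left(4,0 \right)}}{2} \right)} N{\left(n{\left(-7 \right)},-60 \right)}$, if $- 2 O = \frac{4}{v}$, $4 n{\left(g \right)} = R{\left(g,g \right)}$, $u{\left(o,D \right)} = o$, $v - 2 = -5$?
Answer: $\frac{63}{32} \approx 1.9688$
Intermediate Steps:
$v = -3$ ($v = 2 - 5 = -3$)
$R{\left(r,s \right)} = -2$ ($R{\left(r,s \right)} = 3 - 5 = -2$)
$n{\left(g \right)} = - \frac{1}{2}$ ($n{\left(g \right)} = \frac{1}{4} \left(-2\right) = - \frac{1}{2}$)
$N{\left(y,B \right)} = y^{2}$
$O = \frac{2}{3}$ ($O = - \frac{4 \frac{1}{-3}}{2} = - \frac{4 \left(- \frac{1}{3}\right)}{2} = \left(- \frac{1}{2}\right) \left(- \frac{4}{3}\right) = \frac{2}{3} \approx 0.66667$)
$d{\left(k \right)} = \frac{1}{\frac{2}{3} + k}$ ($d{\left(k \right)} = \frac{1}{k + \frac{2}{3}} = \frac{1}{\frac{2}{3} + k}$)
$21 d{\left(\frac{u{\left(4,0 \right)}}{2} \right)} N{\left(n{\left(-7 \right)},-60 \right)} = 21 \frac{3}{2 + 3 \cdot \frac{4}{2}} \left(- \frac{1}{2}\right)^{2} = 21 \frac{3}{2 + 3 \cdot 4 \cdot \frac{1}{2}} \cdot \frac{1}{4} = 21 \frac{3}{2 + 3 \cdot 2} \cdot \frac{1}{4} = 21 \frac{3}{2 + 6} \cdot \frac{1}{4} = 21 \cdot \frac{3}{8} \cdot \frac{1}{4} = \frac{63}{8} \cdot \frac{1}{4} = \frac{63}{32}$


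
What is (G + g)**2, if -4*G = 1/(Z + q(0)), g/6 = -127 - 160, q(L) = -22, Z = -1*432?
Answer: 9779073376801/3297856 ≈ 2.9653e+6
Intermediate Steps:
Z = -432
g = -1722 (g = 6*(-127 - 160) = 6*(-287) = -1722)
G = 1/1816 (G = -1/(4*(-432 - 22)) = -1/4/(-454) = -1/4*(-1/454) = 1/1816 ≈ 0.00055066)
(G + g)**2 = (1/1816 - 1722)**2 = (-3127151/1816)**2 = 9779073376801/3297856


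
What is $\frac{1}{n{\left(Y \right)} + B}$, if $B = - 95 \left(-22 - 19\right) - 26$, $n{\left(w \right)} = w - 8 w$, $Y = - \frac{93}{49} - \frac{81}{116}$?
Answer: $\frac{812}{3156385} \approx 0.00025726$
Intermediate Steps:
$Y = - \frac{14757}{5684}$ ($Y = \left(-93\right) \frac{1}{49} - \frac{81}{116} = - \frac{93}{49} - \frac{81}{116} = - \frac{14757}{5684} \approx -2.5962$)
$n{\left(w \right)} = - 7 w$
$B = 3869$ ($B = \left(-95\right) \left(-41\right) - 26 = 3895 - 26 = 3869$)
$\frac{1}{n{\left(Y \right)} + B} = \frac{1}{\left(-7\right) \left(- \frac{14757}{5684}\right) + 3869} = \frac{1}{\frac{14757}{812} + 3869} = \frac{1}{\frac{3156385}{812}} = \frac{812}{3156385}$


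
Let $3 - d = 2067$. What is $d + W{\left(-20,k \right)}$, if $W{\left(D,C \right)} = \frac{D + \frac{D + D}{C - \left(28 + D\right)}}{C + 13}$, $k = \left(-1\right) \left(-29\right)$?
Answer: $- \frac{910454}{441} \approx -2064.5$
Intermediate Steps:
$d = -2064$ ($d = 3 - 2067 = -2064$)
$k = 29$
$W{\left(D,C \right)} = \frac{D + \frac{2 D}{-28 + C - D}}{13 + C}$
$d + W{\left(-20,k \right)} = -2064 - \frac{20 \left(26 - 20 - 29\right)}{364 - 29^{2} + 13 \left(-20\right) + 15 \cdot 29 + 29 \left(-20\right)} = -2064 - \frac{20 \left(26 - 20 - 29\right)}{364 - 841 - 260 + 435 - 580} = -2064 - 20 \frac{1}{364 - 841 - 260 + 435 - 580} \left(-23\right) = -2064 - 20 \frac{1}{-882} \left(-23\right) = -2064 - \left(- \frac{10}{441}\right) \left(-23\right) = -2064 - \frac{230}{441} = - \frac{910454}{441}$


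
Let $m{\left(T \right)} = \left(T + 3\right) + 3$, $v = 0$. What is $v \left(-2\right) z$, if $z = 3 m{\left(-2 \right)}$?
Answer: $0$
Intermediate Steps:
$m{\left(T \right)} = 6 + T$ ($m{\left(T \right)} = \left(3 + T\right) + 3 = 6 + T$)
$z = 12$ ($z = 3 \left(6 - 2\right) = 3 \cdot 4 = 12$)
$v \left(-2\right) z = 0 \left(-2\right) 12 = 0 \cdot 12 = 0$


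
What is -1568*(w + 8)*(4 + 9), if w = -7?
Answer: -20384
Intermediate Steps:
-1568*(w + 8)*(4 + 9) = -1568*(-7 + 8)*(4 + 9) = -1568*13 = -20384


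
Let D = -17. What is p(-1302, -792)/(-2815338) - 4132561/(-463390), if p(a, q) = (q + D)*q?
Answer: 1889608178783/217433245970 ≈ 8.6905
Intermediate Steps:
p(a, q) = q*(-17 + q) (p(a, q) = (q - 17)*q = (-17 + q)*q = q*(-17 + q))
p(-1302, -792)/(-2815338) - 4132561/(-463390) = -792*(-17 - 792)/(-2815338) - 4132561/(-463390) = -792*(-809)*(-1/2815338) - 4132561*(-1/463390) = 640728*(-1/2815338) + 4132561/463390 = -106788/469223 + 4132561/463390 = 1889608178783/217433245970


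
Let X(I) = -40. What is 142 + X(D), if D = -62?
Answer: 102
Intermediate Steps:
142 + X(D) = 142 - 40 = 102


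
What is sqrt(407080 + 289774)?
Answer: sqrt(696854) ≈ 834.78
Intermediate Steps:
sqrt(407080 + 289774) = sqrt(696854)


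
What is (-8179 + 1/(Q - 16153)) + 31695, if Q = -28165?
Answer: 1042182087/44318 ≈ 23516.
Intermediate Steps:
(-8179 + 1/(Q - 16153)) + 31695 = (-8179 + 1/(-28165 - 16153)) + 31695 = (-8179 + 1/(-44318)) + 31695 = (-8179 - 1/44318) + 31695 = -362476923/44318 + 31695 = 1042182087/44318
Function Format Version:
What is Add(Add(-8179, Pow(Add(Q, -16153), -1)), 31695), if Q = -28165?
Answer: Rational(1042182087, 44318) ≈ 23516.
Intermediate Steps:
Add(Add(-8179, Pow(Add(Q, -16153), -1)), 31695) = Add(Add(-8179, Pow(Add(-28165, -16153), -1)), 31695) = Add(Add(-8179, Pow(-44318, -1)), 31695) = Add(Add(-8179, Rational(-1, 44318)), 31695) = Add(Rational(-362476923, 44318), 31695) = Rational(1042182087, 44318)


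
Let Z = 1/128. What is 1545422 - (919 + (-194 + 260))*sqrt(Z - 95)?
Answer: 1545422 - 2955*I*sqrt(2702)/16 ≈ 1.5454e+6 - 9600.2*I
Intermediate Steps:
Z = 1/128 ≈ 0.0078125
1545422 - (919 + (-194 + 260))*sqrt(Z - 95) = 1545422 - (919 + (-194 + 260))*sqrt(1/128 - 95) = 1545422 - (919 + 66)*sqrt(-12159/128) = 1545422 - 985*3*I*sqrt(2702)/16 = 1545422 - 2955*I*sqrt(2702)/16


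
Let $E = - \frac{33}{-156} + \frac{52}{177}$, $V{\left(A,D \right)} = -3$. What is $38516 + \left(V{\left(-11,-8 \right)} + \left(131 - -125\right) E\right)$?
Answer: $\frac{88916077}{2301} \approx 38642.0$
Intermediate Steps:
$E = \frac{4651}{9204}$ ($E = \left(-33\right) \left(- \frac{1}{156}\right) + 52 \cdot \frac{1}{177} = \frac{11}{52} + \frac{52}{177} = \frac{4651}{9204} \approx 0.50532$)
$38516 + \left(V{\left(-11,-8 \right)} + \left(131 - -125\right) E\right) = 38516 - \left(3 - \left(131 - -125\right) \frac{4651}{9204}\right) = 38516 - \left(3 - \left(131 + 125\right) \frac{4651}{9204}\right) = 38516 + \left(-3 + 256 \cdot \frac{4651}{9204}\right) = 38516 + \left(-3 + \frac{297664}{2301}\right) = 38516 + \frac{290761}{2301} = \frac{88916077}{2301}$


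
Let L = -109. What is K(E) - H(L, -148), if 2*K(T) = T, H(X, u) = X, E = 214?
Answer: 216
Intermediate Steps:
K(T) = T/2
K(E) - H(L, -148) = (½)*214 - 1*(-109) = 107 + 109 = 216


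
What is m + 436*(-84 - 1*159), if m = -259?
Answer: -106207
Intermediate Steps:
m + 436*(-84 - 1*159) = -259 + 436*(-84 - 1*159) = -259 + 436*(-84 - 159) = -259 + 436*(-243) = -259 - 105948 = -106207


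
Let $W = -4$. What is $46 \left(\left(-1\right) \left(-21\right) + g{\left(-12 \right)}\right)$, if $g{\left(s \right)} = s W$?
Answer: $3174$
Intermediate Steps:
$g{\left(s \right)} = - 4 s$ ($g{\left(s \right)} = s \left(-4\right) = - 4 s$)
$46 \left(\left(-1\right) \left(-21\right) + g{\left(-12 \right)}\right) = 46 \left(\left(-1\right) \left(-21\right) - -48\right) = 46 \left(21 + 48\right) = 46 \cdot 69 = 3174$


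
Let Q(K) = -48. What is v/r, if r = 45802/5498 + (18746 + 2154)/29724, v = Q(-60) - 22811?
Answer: -466959514521/184540856 ≈ -2530.4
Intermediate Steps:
v = -22859 (v = -48 - 22811 = -22859)
r = 184540856/20427819 (r = 45802*(1/5498) + 20900*(1/29724) = 22901/2749 + 5225/7431 = 184540856/20427819 ≈ 9.0338)
v/r = -22859/184540856/20427819 = -22859*20427819/184540856 = -466959514521/184540856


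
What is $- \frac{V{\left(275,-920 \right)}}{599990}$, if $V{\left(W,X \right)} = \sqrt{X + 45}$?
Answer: $- \frac{i \sqrt{35}}{119998} \approx - 4.9301 \cdot 10^{-5} i$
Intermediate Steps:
$V{\left(W,X \right)} = \sqrt{45 + X}$
$- \frac{V{\left(275,-920 \right)}}{599990} = - \frac{\sqrt{45 - 920}}{599990} = - \frac{\sqrt{-875}}{599990} = - \frac{5 i \sqrt{35}}{599990} = - \frac{i \sqrt{35}}{119998}$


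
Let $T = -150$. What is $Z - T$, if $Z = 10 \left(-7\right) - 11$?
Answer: $69$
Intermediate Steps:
$Z = -81$ ($Z = -70 - 11 = -81$)
$Z - T = -81 - -150 = -81 + 150 = 69$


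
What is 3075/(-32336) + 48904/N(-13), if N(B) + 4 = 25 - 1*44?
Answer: -1581430469/743728 ≈ -2126.4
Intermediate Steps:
N(B) = -23 (N(B) = -4 + (25 - 1*44) = -4 + (25 - 44) = -4 - 19 = -23)
3075/(-32336) + 48904/N(-13) = 3075/(-32336) + 48904/(-23) = 3075*(-1/32336) + 48904*(-1/23) = -3075/32336 - 48904/23 = -1581430469/743728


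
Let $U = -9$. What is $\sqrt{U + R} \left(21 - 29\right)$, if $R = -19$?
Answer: $- 16 i \sqrt{7} \approx - 42.332 i$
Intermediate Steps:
$\sqrt{U + R} \left(21 - 29\right) = \sqrt{-9 - 19} \left(21 - 29\right) = \sqrt{-28} \left(-8\right) = 2 i \sqrt{7} \left(-8\right) = - 16 i \sqrt{7}$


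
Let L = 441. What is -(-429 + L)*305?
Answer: -3660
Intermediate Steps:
-(-429 + L)*305 = -(-429 + 441)*305 = -12*305 = -1*3660 = -3660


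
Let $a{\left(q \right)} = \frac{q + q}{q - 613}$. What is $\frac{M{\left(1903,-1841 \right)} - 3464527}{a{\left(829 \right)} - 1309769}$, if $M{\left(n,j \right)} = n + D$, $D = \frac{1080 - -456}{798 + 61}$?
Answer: $\frac{321234387840}{121509177557} \approx 2.6437$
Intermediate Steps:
$D = \frac{1536}{859}$ ($D = \frac{1080 + 456}{859} = 1536 \cdot \frac{1}{859} = \frac{1536}{859} \approx 1.7881$)
$a{\left(q \right)} = \frac{2 q}{-613 + q}$
$M{\left(n,j \right)} = \frac{1536}{859} + n$ ($M{\left(n,j \right)} = n + \frac{1536}{859} = \frac{1536}{859} + n$)
$\frac{M{\left(1903,-1841 \right)} - 3464527}{a{\left(829 \right)} - 1309769} = \frac{\left(\frac{1536}{859} + 1903\right) - 3464527}{2 \cdot 829 \frac{1}{-613 + 829} - 1309769} = \frac{\frac{1636213}{859} - 3464527}{2 \cdot 829 \cdot \frac{1}{216} - 1309769} = - \frac{2974392480}{859 \left(2 \cdot 829 \cdot \frac{1}{216} - 1309769\right)} = - \frac{2974392480}{859 \left(\frac{829}{108} - 1309769\right)} = - \frac{2974392480}{859 \left(- \frac{141454223}{108}\right)} = \left(- \frac{2974392480}{859}\right) \left(- \frac{108}{141454223}\right) = \frac{321234387840}{121509177557}$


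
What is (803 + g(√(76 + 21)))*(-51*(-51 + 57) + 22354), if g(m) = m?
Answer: 17704544 + 22048*√97 ≈ 1.7922e+7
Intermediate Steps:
(803 + g(√(76 + 21)))*(-51*(-51 + 57) + 22354) = (803 + √(76 + 21))*(-51*(-51 + 57) + 22354) = (803 + √97)*(-51*6 + 22354) = (803 + √97)*(-306 + 22354) = (803 + √97)*22048 = 17704544 + 22048*√97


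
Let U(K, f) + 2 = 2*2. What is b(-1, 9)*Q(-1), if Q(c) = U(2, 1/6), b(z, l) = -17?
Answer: -34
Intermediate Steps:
U(K, f) = 2 (U(K, f) = -2 + 2*2 = -2 + 4 = 2)
Q(c) = 2
b(-1, 9)*Q(-1) = -17*2 = -34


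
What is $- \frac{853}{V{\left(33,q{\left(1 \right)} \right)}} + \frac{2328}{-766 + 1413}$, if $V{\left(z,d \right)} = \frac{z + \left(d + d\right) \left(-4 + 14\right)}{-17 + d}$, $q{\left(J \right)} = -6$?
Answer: $- \frac{12490957}{56289} \approx -221.91$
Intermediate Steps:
$V{\left(z,d \right)} = \frac{z + 20 d}{-17 + d}$ ($V{\left(z,d \right)} = \frac{z + 2 d 10}{-17 + d} = \frac{z + 20 d}{-17 + d}$)
$- \frac{853}{V{\left(33,q{\left(1 \right)} \right)}} + \frac{2328}{-766 + 1413} = - \frac{853}{\frac{1}{-17 - 6} \left(33 + 20 \left(-6\right)\right)} + \frac{2328}{-766 + 1413} = - \frac{853}{\frac{1}{-23} \left(33 - 120\right)} + \frac{2328}{647} = - \frac{853}{\left(- \frac{1}{23}\right) \left(-87\right)} + 2328 \cdot \frac{1}{647} = - \frac{853}{\frac{87}{23}} + \frac{2328}{647} = \left(-853\right) \frac{23}{87} + \frac{2328}{647} = - \frac{19619}{87} + \frac{2328}{647} = - \frac{12490957}{56289}$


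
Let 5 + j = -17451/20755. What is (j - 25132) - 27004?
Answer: -154600558/2965 ≈ -52142.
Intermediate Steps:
j = -17318/2965 (j = -5 - 17451/20755 = -5 - 17451*1/20755 = -5 - 2493/2965 = -17318/2965 ≈ -5.8408)
(j - 25132) - 27004 = (-17318/2965 - 25132) - 27004 = -74533698/2965 - 27004 = -154600558/2965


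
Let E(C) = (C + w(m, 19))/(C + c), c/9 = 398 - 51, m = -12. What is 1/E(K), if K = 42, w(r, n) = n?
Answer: 3165/61 ≈ 51.885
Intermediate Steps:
c = 3123 (c = 9*(398 - 51) = 9*347 = 3123)
E(C) = (19 + C)/(3123 + C) (E(C) = (C + 19)/(C + 3123) = (19 + C)/(3123 + C))
1/E(K) = 1/((19 + 42)/(3123 + 42)) = 1/(61/3165) = 3165/61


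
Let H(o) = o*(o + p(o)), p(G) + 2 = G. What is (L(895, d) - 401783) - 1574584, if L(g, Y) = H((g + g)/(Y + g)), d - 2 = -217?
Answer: -4569340635/2312 ≈ -1.9764e+6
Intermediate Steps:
d = -215 (d = 2 - 217 = -215)
p(G) = -2 + G
H(o) = o*(-2 + 2*o) (H(o) = o*(o + (-2 + o)) = o*(-2 + 2*o))
L(g, Y) = 4*g*(-1 + 2*g/(Y + g))/(Y + g) (L(g, Y) = 2*((g + g)/(Y + g))*(-1 + (g + g)/(Y + g)) = 2*((2*g)/(Y + g))*(-1 + (2*g)/(Y + g)) = 2*(2*g/(Y + g))*(-1 + 2*g/(Y + g)) = 4*g*(-1 + 2*g/(Y + g))/(Y + g))
(L(895, d) - 401783) - 1574584 = (4*895*(895 - 1*(-215))/(-215 + 895)² - 401783) - 1574584 = (4*895*(895 + 215)/680² - 401783) - 1574584 = (4*895*(1/462400)*1110 - 401783) - 1574584 = (19869/2312 - 401783) - 1574584 = -928902427/2312 - 1574584 = -4569340635/2312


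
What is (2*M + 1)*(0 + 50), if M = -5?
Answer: -450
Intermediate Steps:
(2*M + 1)*(0 + 50) = (2*(-5) + 1)*(0 + 50) = (-10 + 1)*50 = -9*50 = -450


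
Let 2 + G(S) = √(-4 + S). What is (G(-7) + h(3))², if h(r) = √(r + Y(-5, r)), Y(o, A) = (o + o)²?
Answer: (-2 + √103 + I*√11)² ≈ 55.404 + 54.054*I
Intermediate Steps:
G(S) = -2 + √(-4 + S)
Y(o, A) = 4*o² (Y(o, A) = (2*o)² = 4*o²)
h(r) = √(100 + r) (h(r) = √(r + 4*(-5)²) = √(r + 4*25) = √(r + 100) = √(100 + r))
(G(-7) + h(3))² = ((-2 + √(-4 - 7)) + √(100 + 3))² = ((-2 + √(-11)) + √103)² = ((-2 + I*√11) + √103)² = (-2 + √103 + I*√11)²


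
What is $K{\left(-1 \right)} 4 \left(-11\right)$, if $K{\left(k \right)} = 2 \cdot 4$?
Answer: $-352$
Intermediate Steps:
$K{\left(k \right)} = 8$
$K{\left(-1 \right)} 4 \left(-11\right) = 8 \cdot 4 \left(-11\right) = 32 \left(-11\right) = -352$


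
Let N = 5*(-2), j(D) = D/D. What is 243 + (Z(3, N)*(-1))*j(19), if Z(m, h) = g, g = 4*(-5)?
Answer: 263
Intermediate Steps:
j(D) = 1
g = -20
N = -10
Z(m, h) = -20
243 + (Z(3, N)*(-1))*j(19) = 243 - 20*(-1)*1 = 243 + 20*1 = 243 + 20 = 263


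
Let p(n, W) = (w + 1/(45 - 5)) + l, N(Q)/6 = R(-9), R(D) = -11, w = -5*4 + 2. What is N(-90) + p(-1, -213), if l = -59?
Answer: -5719/40 ≈ -142.98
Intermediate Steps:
w = -18 (w = -20 + 2 = -18)
N(Q) = -66 (N(Q) = 6*(-11) = -66)
p(n, W) = -3079/40 (p(n, W) = (-18 + 1/(45 - 5)) - 59 = (-18 + 1/40) - 59 = -719/40 - 59 = -3079/40)
N(-90) + p(-1, -213) = -66 - 3079/40 = -5719/40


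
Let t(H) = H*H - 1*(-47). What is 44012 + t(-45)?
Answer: 46084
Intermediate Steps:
t(H) = 47 + H² (t(H) = H² + 47 = 47 + H²)
44012 + t(-45) = 44012 + (47 + (-45)²) = 44012 + (47 + 2025) = 44012 + 2072 = 46084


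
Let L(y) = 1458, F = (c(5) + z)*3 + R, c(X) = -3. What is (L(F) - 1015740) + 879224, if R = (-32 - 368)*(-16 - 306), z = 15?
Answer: -135058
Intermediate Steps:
R = 128800 (R = -400*(-322) = 128800)
F = 128836 (F = (-3 + 15)*3 + 128800 = 12*3 + 128800 = 36 + 128800 = 128836)
(L(F) - 1015740) + 879224 = (1458 - 1015740) + 879224 = -1014282 + 879224 = -135058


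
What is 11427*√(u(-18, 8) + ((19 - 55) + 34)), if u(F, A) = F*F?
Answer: 11427*√322 ≈ 2.0505e+5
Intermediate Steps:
u(F, A) = F²
11427*√(u(-18, 8) + ((19 - 55) + 34)) = 11427*√((-18)² + ((19 - 55) + 34)) = 11427*√(324 + (-36 + 34)) = 11427*√(324 - 2) = 11427*√322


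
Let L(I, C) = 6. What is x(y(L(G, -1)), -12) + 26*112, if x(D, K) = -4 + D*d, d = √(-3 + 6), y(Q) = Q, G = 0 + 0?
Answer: 2908 + 6*√3 ≈ 2918.4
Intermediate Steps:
G = 0
d = √3 ≈ 1.7320
x(D, K) = -4 + D*√3
x(y(L(G, -1)), -12) + 26*112 = (-4 + 6*√3) + 26*112 = (-4 + 6*√3) + 2912 = 2908 + 6*√3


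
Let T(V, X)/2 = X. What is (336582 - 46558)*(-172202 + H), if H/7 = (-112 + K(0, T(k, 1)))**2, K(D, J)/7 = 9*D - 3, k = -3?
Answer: -14031071096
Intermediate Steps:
T(V, X) = 2*X
K(D, J) = -21 + 63*D (K(D, J) = 7*(9*D - 3) = 7*(-3 + 9*D) = -21 + 63*D)
H = 123823 (H = 7*(-112 + (-21 + 63*0))**2 = 7*(-112 + (-21 + 0))**2 = 7*(-112 - 21)**2 = 7*(-133)**2 = 7*17689 = 123823)
(336582 - 46558)*(-172202 + H) = (336582 - 46558)*(-172202 + 123823) = 290024*(-48379) = -14031071096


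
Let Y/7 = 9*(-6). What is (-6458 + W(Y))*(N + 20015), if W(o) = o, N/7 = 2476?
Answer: -255304092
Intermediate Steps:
Y = -378 (Y = 7*(9*(-6)) = 7*(-54) = -378)
N = 17332 (N = 7*2476 = 17332)
(-6458 + W(Y))*(N + 20015) = (-6458 - 378)*(17332 + 20015) = -6836*37347 = -255304092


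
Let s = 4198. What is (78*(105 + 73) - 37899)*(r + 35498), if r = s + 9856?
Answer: -1189991280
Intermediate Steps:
r = 14054 (r = 4198 + 9856 = 14054)
(78*(105 + 73) - 37899)*(r + 35498) = (78*(105 + 73) - 37899)*(14054 + 35498) = (78*178 - 37899)*49552 = (13884 - 37899)*49552 = -24015*49552 = -1189991280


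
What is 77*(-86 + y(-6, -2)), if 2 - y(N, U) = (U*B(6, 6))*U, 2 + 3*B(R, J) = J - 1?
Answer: -6776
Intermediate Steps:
B(R, J) = -1 + J/3 (B(R, J) = -⅔ + (J - 1)/3 = -⅔ + (-1 + J)/3 = -⅔ + (-⅓ + J/3) = -1 + J/3)
y(N, U) = 2 - U² (y(N, U) = 2 - U*(-1 + (⅓)*6)*U = 2 - U*(-1 + 2)*U = 2 - U*1*U = 2 - U*U = 2 - U²)
77*(-86 + y(-6, -2)) = 77*(-86 + (2 - 1*(-2)²)) = 77*(-86 + (2 - 1*4)) = 77*(-86 + (2 - 4)) = 77*(-86 - 2) = 77*(-88) = -6776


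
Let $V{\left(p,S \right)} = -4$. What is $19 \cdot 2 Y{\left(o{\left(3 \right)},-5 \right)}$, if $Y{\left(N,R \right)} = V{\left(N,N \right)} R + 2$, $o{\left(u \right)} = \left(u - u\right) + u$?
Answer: $836$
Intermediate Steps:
$o{\left(u \right)} = u$ ($o{\left(u \right)} = 0 + u = u$)
$Y{\left(N,R \right)} = 2 - 4 R$ ($Y{\left(N,R \right)} = - 4 R + 2 = 2 - 4 R$)
$19 \cdot 2 Y{\left(o{\left(3 \right)},-5 \right)} = 19 \cdot 2 \left(2 - -20\right) = 38 \left(2 + 20\right) = 38 \cdot 22 = 836$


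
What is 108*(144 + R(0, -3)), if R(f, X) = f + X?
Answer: 15228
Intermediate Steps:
R(f, X) = X + f
108*(144 + R(0, -3)) = 108*(144 + (-3 + 0)) = 108*(144 - 3) = 108*141 = 15228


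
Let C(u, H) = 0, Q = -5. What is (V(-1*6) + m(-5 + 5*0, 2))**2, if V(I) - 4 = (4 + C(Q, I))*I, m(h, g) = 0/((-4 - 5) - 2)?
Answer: 400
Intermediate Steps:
m(h, g) = 0 (m(h, g) = 0/(-9 - 2) = 0/(-11) = 0*(-1/11) = 0)
V(I) = 4 + 4*I (V(I) = 4 + (4 + 0)*I = 4 + 4*I)
(V(-1*6) + m(-5 + 5*0, 2))**2 = ((4 + 4*(-1*6)) + 0)**2 = ((4 + 4*(-6)) + 0)**2 = ((4 - 24) + 0)**2 = (-20 + 0)**2 = (-20)**2 = 400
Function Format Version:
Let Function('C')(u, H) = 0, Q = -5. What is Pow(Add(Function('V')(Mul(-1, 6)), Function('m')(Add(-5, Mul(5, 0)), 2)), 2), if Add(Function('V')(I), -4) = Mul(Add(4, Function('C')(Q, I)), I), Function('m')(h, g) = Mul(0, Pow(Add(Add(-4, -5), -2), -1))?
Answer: 400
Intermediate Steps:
Function('m')(h, g) = 0 (Function('m')(h, g) = Mul(0, Pow(Add(-9, -2), -1)) = Mul(0, Pow(-11, -1)) = Mul(0, Rational(-1, 11)) = 0)
Function('V')(I) = Add(4, Mul(4, I)) (Function('V')(I) = Add(4, Mul(Add(4, 0), I)) = Add(4, Mul(4, I)))
Pow(Add(Function('V')(Mul(-1, 6)), Function('m')(Add(-5, Mul(5, 0)), 2)), 2) = Pow(Add(Add(4, Mul(4, Mul(-1, 6))), 0), 2) = Pow(Add(Add(4, Mul(4, -6)), 0), 2) = Pow(Add(Add(4, -24), 0), 2) = Pow(Add(-20, 0), 2) = Pow(-20, 2) = 400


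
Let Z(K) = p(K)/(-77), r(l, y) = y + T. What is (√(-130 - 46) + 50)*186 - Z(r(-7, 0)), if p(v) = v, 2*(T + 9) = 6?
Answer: 716094/77 + 744*I*√11 ≈ 9299.9 + 2467.6*I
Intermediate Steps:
T = -6 (T = -9 + (½)*6 = -9 + 3 = -6)
r(l, y) = -6 + y (r(l, y) = y - 6 = -6 + y)
Z(K) = -K/77 (Z(K) = K/(-77) = K*(-1/77) = -K/77)
(√(-130 - 46) + 50)*186 - Z(r(-7, 0)) = (√(-130 - 46) + 50)*186 - (-1)*(-6 + 0)/77 = (√(-176) + 50)*186 - (-1)*(-6)/77 = (4*I*√11 + 50)*186 - 1*6/77 = (50 + 4*I*√11)*186 - 6/77 = (9300 + 744*I*√11) - 6/77 = 716094/77 + 744*I*√11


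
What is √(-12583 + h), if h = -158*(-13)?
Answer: I*√10529 ≈ 102.61*I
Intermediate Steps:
h = 2054
√(-12583 + h) = √(-12583 + 2054) = √(-10529) = I*√10529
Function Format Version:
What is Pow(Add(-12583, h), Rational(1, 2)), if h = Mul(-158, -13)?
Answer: Mul(I, Pow(10529, Rational(1, 2))) ≈ Mul(102.61, I)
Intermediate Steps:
h = 2054
Pow(Add(-12583, h), Rational(1, 2)) = Pow(Add(-12583, 2054), Rational(1, 2)) = Pow(-10529, Rational(1, 2)) = Mul(I, Pow(10529, Rational(1, 2)))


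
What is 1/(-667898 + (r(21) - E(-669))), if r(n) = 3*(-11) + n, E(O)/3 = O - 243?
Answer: -1/665174 ≈ -1.5034e-6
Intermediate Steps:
E(O) = -729 + 3*O (E(O) = 3*(O - 243) = 3*(-243 + O) = -729 + 3*O)
r(n) = -33 + n
1/(-667898 + (r(21) - E(-669))) = 1/(-667898 + ((-33 + 21) - (-729 + 3*(-669)))) = 1/(-667898 + (-12 - (-729 - 2007))) = 1/(-667898 + (-12 - 1*(-2736))) = 1/(-667898 + (-12 + 2736)) = 1/(-667898 + 2724) = 1/(-665174) = -1/665174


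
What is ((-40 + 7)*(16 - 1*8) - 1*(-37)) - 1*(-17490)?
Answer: 17263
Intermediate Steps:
((-40 + 7)*(16 - 1*8) - 1*(-37)) - 1*(-17490) = (-33*(16 - 8) + 37) + 17490 = (-33*8 + 37) + 17490 = (-264 + 37) + 17490 = -227 + 17490 = 17263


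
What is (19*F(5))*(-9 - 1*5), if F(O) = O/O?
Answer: -266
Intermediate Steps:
F(O) = 1
(19*F(5))*(-9 - 1*5) = (19*1)*(-9 - 1*5) = 19*(-9 - 5) = 19*(-14) = -266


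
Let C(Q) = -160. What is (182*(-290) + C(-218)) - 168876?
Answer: -221816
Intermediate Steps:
(182*(-290) + C(-218)) - 168876 = (182*(-290) - 160) - 168876 = (-52780 - 160) - 168876 = -52940 - 168876 = -221816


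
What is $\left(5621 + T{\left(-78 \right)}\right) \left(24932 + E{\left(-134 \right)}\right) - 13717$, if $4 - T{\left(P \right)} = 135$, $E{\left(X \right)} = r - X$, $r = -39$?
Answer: $137384513$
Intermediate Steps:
$E{\left(X \right)} = -39 - X$
$T{\left(P \right)} = -131$ ($T{\left(P \right)} = 4 - 135 = -131$)
$\left(5621 + T{\left(-78 \right)}\right) \left(24932 + E{\left(-134 \right)}\right) - 13717 = \left(5621 - 131\right) \left(24932 - -95\right) - 13717 = 5490 \left(24932 + \left(-39 + 134\right)\right) - 13717 = 5490 \left(24932 + 95\right) - 13717 = 5490 \cdot 25027 - 13717 = 137398230 - 13717 = 137384513$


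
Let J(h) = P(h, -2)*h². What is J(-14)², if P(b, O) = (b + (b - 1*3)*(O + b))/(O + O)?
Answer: 159820164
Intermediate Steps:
P(b, O) = (b + (-3 + b)*(O + b))/(2*O) (P(b, O) = (b + (b - 3)*(O + b))/((2*O)) = (b + (-3 + b)*(O + b))*(1/(2*O)) = (b + (-3 + b)*(O + b))/(2*O))
J(h) = h²*(-3/2 + h - h²/4) (J(h) = ((½)*(h² - 2*h - 2*(-3 + h))/(-2))*h² = ((½)*(-½)*(h² - 2*h + (6 - 2*h)))*h² = ((½)*(-½)*(6 + h² - 4*h))*h² = (-3/2 + h - h²/4)*h² = h²*(-3/2 + h - h²/4))
J(-14)² = ((¼)*(-14)²*(-6 - 1*(-14)² + 4*(-14)))² = ((¼)*196*(-6 - 1*196 - 56))² = ((¼)*196*(-6 - 196 - 56))² = ((¼)*196*(-258))² = (-12642)² = 159820164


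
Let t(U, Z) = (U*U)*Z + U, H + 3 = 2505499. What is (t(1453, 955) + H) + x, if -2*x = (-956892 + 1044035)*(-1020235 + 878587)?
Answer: 8190527376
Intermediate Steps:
H = 2505496 (H = -3 + 2505499 = 2505496)
t(U, Z) = U + Z*U**2 (t(U, Z) = U**2*Z + U = Z*U**2 + U = U + Z*U**2)
x = 6171815832 (x = -(-956892 + 1044035)*(-1020235 + 878587)/2 = -87143*(-141648)/2 = -1/2*(-12343631664) = 6171815832)
(t(1453, 955) + H) + x = (1453*(1 + 1453*955) + 2505496) + 6171815832 = (1453*(1 + 1387615) + 2505496) + 6171815832 = (1453*1387616 + 2505496) + 6171815832 = (2016206048 + 2505496) + 6171815832 = 2018711544 + 6171815832 = 8190527376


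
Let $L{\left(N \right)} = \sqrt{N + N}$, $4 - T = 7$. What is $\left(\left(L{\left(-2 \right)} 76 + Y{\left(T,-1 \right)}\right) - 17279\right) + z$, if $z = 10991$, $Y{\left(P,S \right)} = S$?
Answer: $-6289 + 152 i \approx -6289.0 + 152.0 i$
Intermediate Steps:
$T = -3$ ($T = 4 - 7 = -3$)
$L{\left(N \right)} = \sqrt{2} \sqrt{N}$ ($L{\left(N \right)} = \sqrt{2 N} = \sqrt{2} \sqrt{N}$)
$\left(\left(L{\left(-2 \right)} 76 + Y{\left(T,-1 \right)}\right) - 17279\right) + z = \left(\left(\sqrt{2} \sqrt{-2} \cdot 76 - 1\right) - 17279\right) + 10991 = \left(\left(\sqrt{2} i \sqrt{2} \cdot 76 - 1\right) - 17279\right) + 10991 = \left(\left(2 i 76 - 1\right) - 17279\right) + 10991 = \left(\left(152 i - 1\right) - 17279\right) + 10991 = \left(\left(-1 + 152 i\right) - 17279\right) + 10991 = \left(-17280 + 152 i\right) + 10991 = -6289 + 152 i$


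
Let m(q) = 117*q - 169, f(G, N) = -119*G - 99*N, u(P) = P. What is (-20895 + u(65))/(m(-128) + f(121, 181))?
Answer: 20830/47463 ≈ 0.43887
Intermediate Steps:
m(q) = -169 + 117*q
(-20895 + u(65))/(m(-128) + f(121, 181)) = (-20895 + 65)/((-169 + 117*(-128)) + (-119*121 - 99*181)) = -20830/((-169 - 14976) + (-14399 - 17919)) = -20830/(-15145 - 32318) = -20830/(-47463) = -20830*(-1/47463) = 20830/47463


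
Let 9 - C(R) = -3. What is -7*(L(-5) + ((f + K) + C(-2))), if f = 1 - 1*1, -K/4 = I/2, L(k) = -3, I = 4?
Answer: -7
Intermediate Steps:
C(R) = 12 (C(R) = 9 - 1*(-3) = 9 + 3 = 12)
K = -8 (K = -16/2 = -4*2 = -8)
f = 0 (f = 1 - 1 = 0)
-7*(L(-5) + ((f + K) + C(-2))) = -7*(-3 + ((0 - 8) + 12)) = -7*(-3 + (-8 + 12)) = -7*(-3 + 4) = -7*1 = -7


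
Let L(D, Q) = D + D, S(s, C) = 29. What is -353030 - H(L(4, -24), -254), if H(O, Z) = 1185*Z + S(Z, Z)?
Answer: -52069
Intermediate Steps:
L(D, Q) = 2*D
H(O, Z) = 29 + 1185*Z (H(O, Z) = 1185*Z + 29 = 29 + 1185*Z)
-353030 - H(L(4, -24), -254) = -353030 - (29 + 1185*(-254)) = -353030 - (29 - 300990) = -353030 - 1*(-300961) = -353030 + 300961 = -52069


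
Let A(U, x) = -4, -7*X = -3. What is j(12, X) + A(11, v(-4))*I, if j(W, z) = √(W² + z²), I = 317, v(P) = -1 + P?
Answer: -1268 + 3*√785/7 ≈ -1256.0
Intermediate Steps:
X = 3/7 (X = -⅐*(-3) = 3/7 ≈ 0.42857)
j(12, X) + A(11, v(-4))*I = √(12² + (3/7)²) - 4*317 = √(144 + 9/49) - 1268 = √(7065/49) - 1268 = 3*√785/7 - 1268 = -1268 + 3*√785/7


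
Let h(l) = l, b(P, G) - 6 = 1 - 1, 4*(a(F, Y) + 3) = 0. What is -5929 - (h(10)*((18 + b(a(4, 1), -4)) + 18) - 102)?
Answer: -6247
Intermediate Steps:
a(F, Y) = -3 (a(F, Y) = -3 + (¼)*0 = -3 + 0 = -3)
b(P, G) = 6 (b(P, G) = 6 + (1 - 1) = 6 + 0 = 6)
-5929 - (h(10)*((18 + b(a(4, 1), -4)) + 18) - 102) = -5929 - (10*((18 + 6) + 18) - 102) = -5929 - (10*(24 + 18) - 102) = -5929 - (10*42 - 102) = -5929 - (420 - 102) = -5929 - 1*318 = -5929 - 318 = -6247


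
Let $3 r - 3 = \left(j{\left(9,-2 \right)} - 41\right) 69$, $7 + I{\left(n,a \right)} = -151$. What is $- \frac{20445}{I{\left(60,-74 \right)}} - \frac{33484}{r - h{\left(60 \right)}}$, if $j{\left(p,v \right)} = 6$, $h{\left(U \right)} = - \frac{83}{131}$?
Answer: $\frac{2844704077}{16628078} \approx 171.08$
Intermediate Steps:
$h{\left(U \right)} = - \frac{83}{131}$ ($h{\left(U \right)} = \left(-83\right) \frac{1}{131} = - \frac{83}{131}$)
$I{\left(n,a \right)} = -158$ ($I{\left(n,a \right)} = -7 - 151 = -158$)
$r = -804$ ($r = 1 + \frac{\left(6 - 41\right) 69}{3} = 1 + \frac{\left(-35\right) 69}{3} = 1 + \frac{1}{3} \left(-2415\right) = 1 - 805 = -804$)
$- \frac{20445}{I{\left(60,-74 \right)}} - \frac{33484}{r - h{\left(60 \right)}} = - \frac{20445}{-158} - \frac{33484}{-804 - - \frac{83}{131}} = \left(-20445\right) \left(- \frac{1}{158}\right) - \frac{33484}{-804 + \frac{83}{131}} = \frac{20445}{158} - \frac{33484}{- \frac{105241}{131}} = \frac{20445}{158} - - \frac{4386404}{105241} = \frac{20445}{158} + \frac{4386404}{105241} = \frac{2844704077}{16628078}$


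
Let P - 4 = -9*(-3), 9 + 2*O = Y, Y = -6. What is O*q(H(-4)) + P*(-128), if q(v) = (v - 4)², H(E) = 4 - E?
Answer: -4088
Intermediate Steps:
q(v) = (-4 + v)²
O = -15/2 (O = -9/2 + (½)*(-6) = -9/2 - 3 = -15/2 ≈ -7.5000)
P = 31 (P = 4 - 9*(-3) = 4 + 27 = 31)
O*q(H(-4)) + P*(-128) = -15*(-4 + (4 - 1*(-4)))²/2 + 31*(-128) = -15*(-4 + (4 + 4))²/2 - 3968 = -15*(-4 + 8)²/2 - 3968 = -15/2*4² - 3968 = -15/2*16 - 3968 = -120 - 3968 = -4088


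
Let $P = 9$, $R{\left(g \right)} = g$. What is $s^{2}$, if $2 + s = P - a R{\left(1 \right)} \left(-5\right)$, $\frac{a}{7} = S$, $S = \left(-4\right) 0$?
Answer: $49$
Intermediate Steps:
$S = 0$
$a = 0$ ($a = 7 \cdot 0 = 0$)
$s = 7$ ($s = -2 + \left(9 - 0 \cdot 1 \left(-5\right)\right) = -2 + \left(9 - 0 \left(-5\right)\right) = -2 + \left(9 - 0\right) = -2 + \left(9 + 0\right) = -2 + 9 = 7$)
$s^{2} = 7^{2} = 49$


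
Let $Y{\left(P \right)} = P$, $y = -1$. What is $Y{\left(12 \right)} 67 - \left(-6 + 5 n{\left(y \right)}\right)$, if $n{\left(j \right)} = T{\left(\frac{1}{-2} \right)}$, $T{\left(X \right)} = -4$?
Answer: $830$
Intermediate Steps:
$n{\left(j \right)} = -4$
$Y{\left(12 \right)} 67 - \left(-6 + 5 n{\left(y \right)}\right) = 12 \cdot 67 + \left(6 - -20\right) = 804 + \left(6 + 20\right) = 804 + 26 = 830$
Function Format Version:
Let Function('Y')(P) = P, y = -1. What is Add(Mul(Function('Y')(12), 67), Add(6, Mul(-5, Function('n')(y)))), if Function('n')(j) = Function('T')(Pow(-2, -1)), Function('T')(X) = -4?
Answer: 830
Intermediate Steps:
Function('n')(j) = -4
Add(Mul(Function('Y')(12), 67), Add(6, Mul(-5, Function('n')(y)))) = Add(Mul(12, 67), Add(6, Mul(-5, -4))) = Add(804, Add(6, 20)) = Add(804, 26) = 830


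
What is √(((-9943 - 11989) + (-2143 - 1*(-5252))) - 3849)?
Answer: 4*I*√1417 ≈ 150.57*I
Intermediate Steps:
√(((-9943 - 11989) + (-2143 - 1*(-5252))) - 3849) = √((-21932 + (-2143 + 5252)) - 3849) = √((-21932 + 3109) - 3849) = √(-18823 - 3849) = √(-22672) = 4*I*√1417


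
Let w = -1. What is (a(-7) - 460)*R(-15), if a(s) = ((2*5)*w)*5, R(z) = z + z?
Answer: 15300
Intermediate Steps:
R(z) = 2*z
a(s) = -50 (a(s) = ((2*5)*(-1))*5 = (10*(-1))*5 = -10*5 = -50)
(a(-7) - 460)*R(-15) = (-50 - 460)*(2*(-15)) = -510*(-30) = 15300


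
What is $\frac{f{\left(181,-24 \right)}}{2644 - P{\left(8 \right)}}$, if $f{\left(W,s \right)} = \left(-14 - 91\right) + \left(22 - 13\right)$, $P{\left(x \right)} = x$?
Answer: $- \frac{24}{659} \approx -0.036419$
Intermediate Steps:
$f{\left(W,s \right)} = -96$ ($f{\left(W,s \right)} = -105 + 9 = -96$)
$\frac{f{\left(181,-24 \right)}}{2644 - P{\left(8 \right)}} = - \frac{96}{2644 - 8} = - \frac{96}{2636} = \left(-96\right) \frac{1}{2636} = - \frac{24}{659}$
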